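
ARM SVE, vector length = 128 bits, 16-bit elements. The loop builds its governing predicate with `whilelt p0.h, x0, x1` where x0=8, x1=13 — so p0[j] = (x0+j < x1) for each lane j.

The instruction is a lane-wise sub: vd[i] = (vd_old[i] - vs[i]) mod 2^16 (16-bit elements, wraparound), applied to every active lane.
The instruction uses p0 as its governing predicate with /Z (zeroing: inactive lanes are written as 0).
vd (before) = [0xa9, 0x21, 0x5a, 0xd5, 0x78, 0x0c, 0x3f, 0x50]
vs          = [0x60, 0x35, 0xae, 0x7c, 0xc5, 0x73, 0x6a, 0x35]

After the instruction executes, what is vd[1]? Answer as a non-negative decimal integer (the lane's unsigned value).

vd[1] = 65516

128-bit reg / 16-bit elem → 8 lanes
active while 8+j < 13, i.e. j ∈ [0,5) capped at 8 ⇒ 5
lane  0: sub(0xa9,0x60) ⇒ 0x49
lane  1: sub(0x21,0x35) ⇒ 0xffec
lane  2: sub(0x5a,0xae) ⇒ 0xffac
lane  3: sub(0xd5,0x7c) ⇒ 0x59
lane  4: sub(0x78,0xc5) ⇒ 0xffb3
lane  5: tail/zero ⇒ 0x00
lane  6: tail/zero ⇒ 0x00
lane  7: tail/zero ⇒ 0x00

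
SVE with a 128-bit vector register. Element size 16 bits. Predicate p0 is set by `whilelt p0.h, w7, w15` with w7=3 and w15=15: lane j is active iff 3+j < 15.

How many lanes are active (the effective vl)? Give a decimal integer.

register lanes = 128/16 = 8
p0[j] = (3+j < 15); true for j=0..7 → 8 lanes set

vl = 8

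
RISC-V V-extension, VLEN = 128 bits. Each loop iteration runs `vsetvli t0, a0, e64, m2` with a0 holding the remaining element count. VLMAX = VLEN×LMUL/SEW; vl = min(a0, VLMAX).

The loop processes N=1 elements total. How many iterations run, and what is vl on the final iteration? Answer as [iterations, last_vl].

VLMAX = VLEN×LMUL/SEW = 128×2/64 = 4
N=1: ⌈1/4⌉ = 1 iters; last vl = 1 − 0×4 = 1

[iterations, last_vl] = [1, 1]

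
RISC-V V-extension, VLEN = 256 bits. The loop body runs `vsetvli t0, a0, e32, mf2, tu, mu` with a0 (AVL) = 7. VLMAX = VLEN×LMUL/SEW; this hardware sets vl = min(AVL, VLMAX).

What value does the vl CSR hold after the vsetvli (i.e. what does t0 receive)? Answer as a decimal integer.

lanes per group: 256·1/2/32 = 4
vl ← min(7, 4) = 4

vl = 4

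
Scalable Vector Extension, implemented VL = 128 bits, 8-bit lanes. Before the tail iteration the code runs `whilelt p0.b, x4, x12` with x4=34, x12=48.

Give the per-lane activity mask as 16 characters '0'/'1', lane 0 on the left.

predicate = 1111111111111100

lane count: 128 div 8 = 16
active while 34+j < 48, i.e. j ∈ [0,14) capped at 16 ⇒ 14
bits (lane 0 leftmost): 1111111111111100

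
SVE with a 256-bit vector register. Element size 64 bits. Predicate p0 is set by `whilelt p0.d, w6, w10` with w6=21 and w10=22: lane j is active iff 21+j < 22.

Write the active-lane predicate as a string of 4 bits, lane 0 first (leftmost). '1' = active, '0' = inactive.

predicate = 1000

register lanes = 256/64 = 4
p0[j] = (21+j < 22); true for j=0..0 → 1 lanes set
bits (lane 0 leftmost): 1000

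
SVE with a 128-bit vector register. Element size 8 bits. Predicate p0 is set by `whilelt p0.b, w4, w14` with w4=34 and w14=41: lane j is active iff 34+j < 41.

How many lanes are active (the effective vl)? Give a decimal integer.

128-bit reg / 8-bit elem → 16 lanes
whilelt: lane j active iff 34+j < 41 → j < 7 → 7 active

vl = 7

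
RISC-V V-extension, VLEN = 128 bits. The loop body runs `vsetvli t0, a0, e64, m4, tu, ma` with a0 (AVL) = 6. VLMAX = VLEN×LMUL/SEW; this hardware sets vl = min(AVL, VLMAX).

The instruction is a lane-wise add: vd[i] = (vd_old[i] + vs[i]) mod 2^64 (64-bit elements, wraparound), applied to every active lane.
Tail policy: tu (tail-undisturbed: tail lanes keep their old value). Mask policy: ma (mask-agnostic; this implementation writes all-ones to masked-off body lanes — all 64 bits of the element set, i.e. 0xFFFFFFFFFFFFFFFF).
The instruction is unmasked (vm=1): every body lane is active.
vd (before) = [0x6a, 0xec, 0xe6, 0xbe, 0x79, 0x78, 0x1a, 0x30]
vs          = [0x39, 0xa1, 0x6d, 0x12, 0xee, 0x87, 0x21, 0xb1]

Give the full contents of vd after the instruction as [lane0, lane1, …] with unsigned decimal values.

VLMAX = VLEN×LMUL/SEW = 128×4/64 = 8
vl ← min(6, 8) = 6
vd[0] add(0x6a,0x39) -> 0xa3
vd[1] add(0xec,0xa1) -> 0x18d
vd[2] add(0xe6,0x6d) -> 0x153
vd[3] add(0xbe,0x12) -> 0xd0
vd[4] add(0x79,0xee) -> 0x167
vd[5] add(0x78,0x87) -> 0xff
vd[6] tail/keep -> 0x1a
vd[7] tail/keep -> 0x30

vd = [163, 397, 339, 208, 359, 255, 26, 48]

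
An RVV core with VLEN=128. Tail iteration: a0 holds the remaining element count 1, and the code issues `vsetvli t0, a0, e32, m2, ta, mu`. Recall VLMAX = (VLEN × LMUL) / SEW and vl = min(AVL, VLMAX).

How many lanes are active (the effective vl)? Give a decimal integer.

lanes per group: 128·2/32 = 8
AVL=1 ≤ VLMAX=8, so vl = 1

vl = 1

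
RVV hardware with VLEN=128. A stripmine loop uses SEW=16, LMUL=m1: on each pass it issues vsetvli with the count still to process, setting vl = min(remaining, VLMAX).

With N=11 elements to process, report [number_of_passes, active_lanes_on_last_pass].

lanes per group: 128·1/16 = 8
N=11: ⌈11/8⌉ = 2 iters; last vl = 11 − 1×8 = 3

[iterations, last_vl] = [2, 3]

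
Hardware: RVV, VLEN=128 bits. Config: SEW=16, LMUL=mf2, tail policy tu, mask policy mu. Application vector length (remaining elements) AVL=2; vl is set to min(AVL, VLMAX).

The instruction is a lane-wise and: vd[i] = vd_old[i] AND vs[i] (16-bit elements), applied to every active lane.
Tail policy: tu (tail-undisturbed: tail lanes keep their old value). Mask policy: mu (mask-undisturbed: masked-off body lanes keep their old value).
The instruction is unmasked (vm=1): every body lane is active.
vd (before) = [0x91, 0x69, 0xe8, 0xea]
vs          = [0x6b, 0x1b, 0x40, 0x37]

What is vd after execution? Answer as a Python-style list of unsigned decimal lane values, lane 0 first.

vd = [1, 9, 232, 234]

lanes per group: 128·1/2/16 = 4
vl ← min(2, 4) = 2
lane  0: and(0x91,0x6b) ⇒ 0x01
lane  1: and(0x69,0x1b) ⇒ 0x09
lane  2: tail/keep ⇒ 0xe8
lane  3: tail/keep ⇒ 0xea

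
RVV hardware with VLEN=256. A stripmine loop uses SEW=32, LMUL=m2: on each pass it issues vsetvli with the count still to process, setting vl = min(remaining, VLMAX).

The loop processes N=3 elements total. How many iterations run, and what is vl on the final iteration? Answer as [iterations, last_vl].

[iterations, last_vl] = [1, 3]

lanes per group: 256·2/32 = 16
N=3: ⌈3/16⌉ = 1 iters; last vl = 3 − 0×16 = 3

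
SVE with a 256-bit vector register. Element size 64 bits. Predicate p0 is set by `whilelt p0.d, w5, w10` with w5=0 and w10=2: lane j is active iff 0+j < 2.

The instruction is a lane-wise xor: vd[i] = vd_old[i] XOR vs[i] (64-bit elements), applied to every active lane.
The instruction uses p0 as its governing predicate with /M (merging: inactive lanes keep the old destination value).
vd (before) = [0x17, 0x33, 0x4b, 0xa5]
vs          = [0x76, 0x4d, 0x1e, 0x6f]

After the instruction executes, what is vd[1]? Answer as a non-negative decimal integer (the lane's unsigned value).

register lanes = 256/64 = 4
whilelt: lane j active iff 0+j < 2 → j < 2 → 2 active
lane  0: xor(0x17,0x76) ⇒ 0x61
lane  1: xor(0x33,0x4d) ⇒ 0x7e
lane  2: tail/keep ⇒ 0x4b
lane  3: tail/keep ⇒ 0xa5

vd[1] = 126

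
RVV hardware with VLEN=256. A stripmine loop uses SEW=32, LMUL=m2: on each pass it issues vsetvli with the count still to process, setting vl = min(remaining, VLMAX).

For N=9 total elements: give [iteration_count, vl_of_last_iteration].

[iterations, last_vl] = [1, 9]

VLMAX = (256 × 2) / 32 = 16 lanes
9 elements at 16/iter → 1 passes, remainder 9 on the last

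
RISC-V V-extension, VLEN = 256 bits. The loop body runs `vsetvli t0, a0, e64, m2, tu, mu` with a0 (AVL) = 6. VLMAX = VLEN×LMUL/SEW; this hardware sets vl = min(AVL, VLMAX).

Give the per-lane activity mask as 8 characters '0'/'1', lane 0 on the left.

VLMAX = VLEN×LMUL/SEW = 256×2/64 = 8
AVL=6 ≤ VLMAX=8, so vl = 6
bits (lane 0 leftmost): 11111100

predicate = 11111100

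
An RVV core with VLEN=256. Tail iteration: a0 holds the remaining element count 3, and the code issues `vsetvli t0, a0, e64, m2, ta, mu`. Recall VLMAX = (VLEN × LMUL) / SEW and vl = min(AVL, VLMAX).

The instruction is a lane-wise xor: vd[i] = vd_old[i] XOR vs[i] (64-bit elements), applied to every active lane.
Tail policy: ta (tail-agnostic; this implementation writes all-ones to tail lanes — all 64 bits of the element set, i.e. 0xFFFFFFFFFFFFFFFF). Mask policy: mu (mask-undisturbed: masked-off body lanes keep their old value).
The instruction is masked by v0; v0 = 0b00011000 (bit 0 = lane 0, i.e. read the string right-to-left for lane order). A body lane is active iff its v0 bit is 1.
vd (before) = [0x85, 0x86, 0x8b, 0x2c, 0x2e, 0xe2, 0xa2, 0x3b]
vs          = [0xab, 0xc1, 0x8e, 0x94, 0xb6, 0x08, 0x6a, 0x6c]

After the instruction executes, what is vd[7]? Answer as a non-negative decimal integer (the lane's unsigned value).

vd[7] = 18446744073709551615

VLMAX = VLEN×LMUL/SEW = 256×2/64 = 8
vl = min(AVL, VLMAX) = min(3, 8) = 3
lane  0: mask-off/keep ⇒ 0x85
lane  1: mask-off/keep ⇒ 0x86
lane  2: mask-off/keep ⇒ 0x8b
lane  3: tail/ones ⇒ 0xffffffffffffffff
lane  4: tail/ones ⇒ 0xffffffffffffffff
lane  5: tail/ones ⇒ 0xffffffffffffffff
lane  6: tail/ones ⇒ 0xffffffffffffffff
lane  7: tail/ones ⇒ 0xffffffffffffffff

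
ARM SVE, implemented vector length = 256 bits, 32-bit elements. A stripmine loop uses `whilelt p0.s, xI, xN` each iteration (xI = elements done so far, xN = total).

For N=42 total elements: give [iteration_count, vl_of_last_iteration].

lane count: 256 div 32 = 8
42 elements at 8/iter → 6 passes, remainder 2 on the last

[iterations, last_vl] = [6, 2]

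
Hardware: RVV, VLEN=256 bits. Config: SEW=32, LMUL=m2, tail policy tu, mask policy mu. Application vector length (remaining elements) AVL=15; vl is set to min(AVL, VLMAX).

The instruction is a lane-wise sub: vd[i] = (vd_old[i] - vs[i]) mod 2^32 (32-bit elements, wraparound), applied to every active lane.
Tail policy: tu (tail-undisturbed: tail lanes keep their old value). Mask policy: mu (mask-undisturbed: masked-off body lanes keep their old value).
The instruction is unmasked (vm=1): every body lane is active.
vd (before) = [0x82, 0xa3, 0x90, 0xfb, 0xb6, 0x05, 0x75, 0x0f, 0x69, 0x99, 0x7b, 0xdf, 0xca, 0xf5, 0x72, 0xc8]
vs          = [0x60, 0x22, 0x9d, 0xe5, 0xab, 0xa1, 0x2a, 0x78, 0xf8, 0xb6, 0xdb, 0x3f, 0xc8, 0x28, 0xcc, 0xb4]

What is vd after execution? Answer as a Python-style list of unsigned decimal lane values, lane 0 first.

vd = [34, 129, 4294967283, 22, 11, 4294967140, 75, 4294967191, 4294967153, 4294967267, 4294967200, 160, 2, 205, 4294967206, 200]

lanes per group: 256·2/32 = 16
vl = min(AVL, VLMAX) = min(15, 16) = 15
[0] sub(0x82,0x60) = 0x22
[1] sub(0xa3,0x22) = 0x81
[2] sub(0x90,0x9d) = 0xfffffff3
[3] sub(0xfb,0xe5) = 0x16
[4] sub(0xb6,0xab) = 0x0b
[5] sub(0x05,0xa1) = 0xffffff64
[6] sub(0x75,0x2a) = 0x4b
[7] sub(0x0f,0x78) = 0xffffff97
[8] sub(0x69,0xf8) = 0xffffff71
[9] sub(0x99,0xb6) = 0xffffffe3
[10] sub(0x7b,0xdb) = 0xffffffa0
[11] sub(0xdf,0x3f) = 0xa0
[12] sub(0xca,0xc8) = 0x02
[13] sub(0xf5,0x28) = 0xcd
[14] sub(0x72,0xcc) = 0xffffffa6
[15] tail/keep = 0xc8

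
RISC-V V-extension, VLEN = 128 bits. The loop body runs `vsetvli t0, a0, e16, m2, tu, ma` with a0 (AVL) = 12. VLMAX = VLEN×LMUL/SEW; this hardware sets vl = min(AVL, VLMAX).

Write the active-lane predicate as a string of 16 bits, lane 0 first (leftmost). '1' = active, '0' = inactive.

lanes per group: 128·2/16 = 16
vl ← min(12, 16) = 12
bits (lane 0 leftmost): 1111111111110000

predicate = 1111111111110000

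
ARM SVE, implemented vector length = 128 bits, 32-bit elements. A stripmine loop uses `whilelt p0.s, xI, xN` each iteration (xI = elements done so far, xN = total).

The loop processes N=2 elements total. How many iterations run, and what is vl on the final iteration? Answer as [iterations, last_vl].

[iterations, last_vl] = [1, 2]

register lanes = 128/32 = 4
iterations = ceil(2/4) = 1; final-pass vl = 2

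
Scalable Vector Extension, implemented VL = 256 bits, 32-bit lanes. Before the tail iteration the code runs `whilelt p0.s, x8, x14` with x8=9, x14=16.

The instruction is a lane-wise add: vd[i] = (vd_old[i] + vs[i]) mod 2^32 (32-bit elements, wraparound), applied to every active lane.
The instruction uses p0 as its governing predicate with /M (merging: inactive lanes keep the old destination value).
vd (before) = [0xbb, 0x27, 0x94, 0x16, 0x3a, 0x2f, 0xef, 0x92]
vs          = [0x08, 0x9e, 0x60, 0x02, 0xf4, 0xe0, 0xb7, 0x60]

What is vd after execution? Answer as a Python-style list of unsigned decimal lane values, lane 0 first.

256-bit reg / 32-bit elem → 8 lanes
whilelt: lane j active iff 9+j < 16 → j < 7 → 7 active
  i=0: add(0xbb,0x08) → 195
  i=1: add(0x27,0x9e) → 197
  i=2: add(0x94,0x60) → 244
  i=3: add(0x16,0x02) → 24
  i=4: add(0x3a,0xf4) → 302
  i=5: add(0x2f,0xe0) → 271
  i=6: add(0xef,0xb7) → 422
  i=7: tail/keep → 146

vd = [195, 197, 244, 24, 302, 271, 422, 146]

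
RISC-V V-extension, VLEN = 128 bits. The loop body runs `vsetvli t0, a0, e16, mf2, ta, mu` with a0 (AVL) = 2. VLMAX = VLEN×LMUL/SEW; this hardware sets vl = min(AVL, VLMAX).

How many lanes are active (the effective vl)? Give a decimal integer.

lanes per group: 128·1/2/16 = 4
AVL=2 ≤ VLMAX=4, so vl = 2

vl = 2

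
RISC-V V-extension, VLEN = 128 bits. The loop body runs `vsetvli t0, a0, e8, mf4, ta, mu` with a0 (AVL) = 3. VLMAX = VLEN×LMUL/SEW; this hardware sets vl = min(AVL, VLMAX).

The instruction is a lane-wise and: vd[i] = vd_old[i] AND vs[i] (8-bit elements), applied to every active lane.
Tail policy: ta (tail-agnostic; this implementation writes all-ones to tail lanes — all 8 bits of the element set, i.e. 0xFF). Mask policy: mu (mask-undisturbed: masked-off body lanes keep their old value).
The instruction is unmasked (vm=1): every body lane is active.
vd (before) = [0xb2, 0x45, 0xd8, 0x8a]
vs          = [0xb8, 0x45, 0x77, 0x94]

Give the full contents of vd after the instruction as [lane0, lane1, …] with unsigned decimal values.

vd = [176, 69, 80, 255]

VLMAX = (128 × 1/4) / 8 = 4 lanes
vl = min(AVL, VLMAX) = min(3, 4) = 3
[0] and(0xb2,0xb8) = 0xb0
[1] and(0x45,0x45) = 0x45
[2] and(0xd8,0x77) = 0x50
[3] tail/ones = 0xff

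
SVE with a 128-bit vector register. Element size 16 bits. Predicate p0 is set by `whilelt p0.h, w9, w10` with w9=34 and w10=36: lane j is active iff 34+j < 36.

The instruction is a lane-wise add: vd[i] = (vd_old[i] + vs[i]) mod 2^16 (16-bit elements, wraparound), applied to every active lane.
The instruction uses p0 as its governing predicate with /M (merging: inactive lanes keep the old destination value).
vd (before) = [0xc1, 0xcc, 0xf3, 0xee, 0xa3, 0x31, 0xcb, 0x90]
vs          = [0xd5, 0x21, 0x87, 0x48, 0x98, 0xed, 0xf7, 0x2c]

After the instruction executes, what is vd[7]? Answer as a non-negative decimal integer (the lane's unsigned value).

128-bit reg / 16-bit elem → 8 lanes
whilelt: lane j active iff 34+j < 36 → j < 2 → 2 active
  i=0: add(0xc1,0xd5) → 406
  i=1: add(0xcc,0x21) → 237
  i=2: tail/keep → 243
  i=3: tail/keep → 238
  i=4: tail/keep → 163
  i=5: tail/keep → 49
  i=6: tail/keep → 203
  i=7: tail/keep → 144

vd[7] = 144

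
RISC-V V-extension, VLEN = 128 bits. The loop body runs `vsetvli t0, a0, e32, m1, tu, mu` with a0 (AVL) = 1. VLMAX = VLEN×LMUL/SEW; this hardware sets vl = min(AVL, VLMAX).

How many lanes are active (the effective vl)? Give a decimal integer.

VLMAX = (128 × 1) / 32 = 4 lanes
vl = min(AVL, VLMAX) = min(1, 4) = 1

vl = 1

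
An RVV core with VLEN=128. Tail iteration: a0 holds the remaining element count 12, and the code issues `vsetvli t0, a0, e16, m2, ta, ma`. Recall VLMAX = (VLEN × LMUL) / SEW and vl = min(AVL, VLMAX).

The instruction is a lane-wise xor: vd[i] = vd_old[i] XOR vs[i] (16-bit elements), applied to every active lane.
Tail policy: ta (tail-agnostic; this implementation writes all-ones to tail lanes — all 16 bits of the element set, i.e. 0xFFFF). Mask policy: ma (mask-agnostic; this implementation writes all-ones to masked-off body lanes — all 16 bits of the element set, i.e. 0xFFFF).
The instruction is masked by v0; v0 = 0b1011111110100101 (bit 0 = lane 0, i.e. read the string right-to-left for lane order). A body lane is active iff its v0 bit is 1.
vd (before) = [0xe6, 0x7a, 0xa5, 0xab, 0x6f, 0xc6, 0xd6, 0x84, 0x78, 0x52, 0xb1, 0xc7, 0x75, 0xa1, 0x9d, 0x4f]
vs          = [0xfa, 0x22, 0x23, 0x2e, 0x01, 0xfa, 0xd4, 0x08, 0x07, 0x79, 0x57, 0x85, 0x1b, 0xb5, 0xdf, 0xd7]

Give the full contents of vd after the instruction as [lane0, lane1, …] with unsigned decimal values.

vd = [28, 65535, 134, 65535, 65535, 60, 65535, 140, 127, 43, 230, 66, 65535, 65535, 65535, 65535]

lanes per group: 128·2/16 = 16
vl ← min(12, 16) = 12
vd[0] xor(0xe6,0xfa) -> 0x1c
vd[1] mask-off/ones -> 0xffff
vd[2] xor(0xa5,0x23) -> 0x86
vd[3] mask-off/ones -> 0xffff
vd[4] mask-off/ones -> 0xffff
vd[5] xor(0xc6,0xfa) -> 0x3c
vd[6] mask-off/ones -> 0xffff
vd[7] xor(0x84,0x08) -> 0x8c
vd[8] xor(0x78,0x07) -> 0x7f
vd[9] xor(0x52,0x79) -> 0x2b
vd[10] xor(0xb1,0x57) -> 0xe6
vd[11] xor(0xc7,0x85) -> 0x42
vd[12] tail/ones -> 0xffff
vd[13] tail/ones -> 0xffff
vd[14] tail/ones -> 0xffff
vd[15] tail/ones -> 0xffff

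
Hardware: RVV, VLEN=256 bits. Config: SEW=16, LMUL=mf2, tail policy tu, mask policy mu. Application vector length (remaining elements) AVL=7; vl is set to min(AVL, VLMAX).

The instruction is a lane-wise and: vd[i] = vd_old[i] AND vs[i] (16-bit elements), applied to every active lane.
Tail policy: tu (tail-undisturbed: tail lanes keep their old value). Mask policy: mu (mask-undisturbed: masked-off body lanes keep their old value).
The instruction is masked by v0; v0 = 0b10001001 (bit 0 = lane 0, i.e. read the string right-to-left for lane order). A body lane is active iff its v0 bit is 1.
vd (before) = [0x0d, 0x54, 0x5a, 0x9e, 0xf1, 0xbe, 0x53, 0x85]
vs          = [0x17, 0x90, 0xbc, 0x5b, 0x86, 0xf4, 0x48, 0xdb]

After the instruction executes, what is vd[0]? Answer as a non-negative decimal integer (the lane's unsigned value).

vd[0] = 5

VLMAX = (256 × 1/2) / 16 = 8 lanes
vl ← min(7, 8) = 7
[0] and(0x0d,0x17) = 0x05
[1] mask-off/keep = 0x54
[2] mask-off/keep = 0x5a
[3] and(0x9e,0x5b) = 0x1a
[4] mask-off/keep = 0xf1
[5] mask-off/keep = 0xbe
[6] mask-off/keep = 0x53
[7] tail/keep = 0x85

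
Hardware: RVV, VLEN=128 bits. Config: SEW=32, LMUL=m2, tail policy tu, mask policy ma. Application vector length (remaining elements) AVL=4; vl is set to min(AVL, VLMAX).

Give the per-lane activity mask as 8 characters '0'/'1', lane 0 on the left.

predicate = 11110000

VLMAX = (128 × 2) / 32 = 8 lanes
vl ← min(4, 8) = 4
bits (lane 0 leftmost): 11110000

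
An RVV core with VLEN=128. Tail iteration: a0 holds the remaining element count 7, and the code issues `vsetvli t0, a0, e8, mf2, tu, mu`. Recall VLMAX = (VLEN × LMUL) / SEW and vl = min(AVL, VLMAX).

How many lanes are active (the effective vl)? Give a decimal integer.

lanes per group: 128·1/2/8 = 8
vl = min(AVL, VLMAX) = min(7, 8) = 7

vl = 7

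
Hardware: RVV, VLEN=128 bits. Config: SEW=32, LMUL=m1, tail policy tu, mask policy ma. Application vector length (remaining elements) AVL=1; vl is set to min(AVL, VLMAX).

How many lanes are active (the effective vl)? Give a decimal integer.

VLMAX = VLEN×LMUL/SEW = 128×1/32 = 4
vl ← min(1, 4) = 1

vl = 1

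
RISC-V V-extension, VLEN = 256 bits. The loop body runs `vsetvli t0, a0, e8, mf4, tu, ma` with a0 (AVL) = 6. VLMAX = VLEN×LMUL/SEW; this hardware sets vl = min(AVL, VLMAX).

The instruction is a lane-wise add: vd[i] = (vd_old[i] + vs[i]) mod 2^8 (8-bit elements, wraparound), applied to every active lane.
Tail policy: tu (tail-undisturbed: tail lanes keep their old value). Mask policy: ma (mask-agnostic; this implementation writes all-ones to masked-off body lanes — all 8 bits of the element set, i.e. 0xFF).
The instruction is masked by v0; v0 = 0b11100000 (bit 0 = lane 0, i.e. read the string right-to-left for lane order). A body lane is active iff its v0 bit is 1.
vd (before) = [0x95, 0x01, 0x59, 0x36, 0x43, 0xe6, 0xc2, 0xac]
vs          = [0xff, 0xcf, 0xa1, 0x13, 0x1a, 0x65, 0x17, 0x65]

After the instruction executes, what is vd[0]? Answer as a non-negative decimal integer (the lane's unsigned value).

vd[0] = 255

lanes per group: 256·1/4/8 = 8
AVL=6 ≤ VLMAX=8, so vl = 6
lane  0: mask-off/ones ⇒ 0xff
lane  1: mask-off/ones ⇒ 0xff
lane  2: mask-off/ones ⇒ 0xff
lane  3: mask-off/ones ⇒ 0xff
lane  4: mask-off/ones ⇒ 0xff
lane  5: add(0xe6,0x65) ⇒ 0x4b
lane  6: tail/keep ⇒ 0xc2
lane  7: tail/keep ⇒ 0xac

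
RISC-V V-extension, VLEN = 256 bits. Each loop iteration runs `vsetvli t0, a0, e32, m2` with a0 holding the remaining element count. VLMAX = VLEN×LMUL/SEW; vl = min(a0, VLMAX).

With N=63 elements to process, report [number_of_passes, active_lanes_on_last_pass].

[iterations, last_vl] = [4, 15]

lanes per group: 256·2/32 = 16
63 elements at 16/iter → 4 passes, remainder 15 on the last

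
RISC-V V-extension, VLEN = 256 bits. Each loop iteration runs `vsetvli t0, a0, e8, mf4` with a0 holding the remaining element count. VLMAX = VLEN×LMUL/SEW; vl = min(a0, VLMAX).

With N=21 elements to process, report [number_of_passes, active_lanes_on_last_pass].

[iterations, last_vl] = [3, 5]

VLMAX = VLEN×LMUL/SEW = 256×1/4/8 = 8
21 elements at 8/iter → 3 passes, remainder 5 on the last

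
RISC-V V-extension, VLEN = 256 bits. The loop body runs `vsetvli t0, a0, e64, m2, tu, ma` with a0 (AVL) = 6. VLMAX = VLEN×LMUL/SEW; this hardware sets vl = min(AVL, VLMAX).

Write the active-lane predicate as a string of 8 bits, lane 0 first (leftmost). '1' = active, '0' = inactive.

predicate = 11111100

lanes per group: 256·2/64 = 8
AVL=6 ≤ VLMAX=8, so vl = 6
bits (lane 0 leftmost): 11111100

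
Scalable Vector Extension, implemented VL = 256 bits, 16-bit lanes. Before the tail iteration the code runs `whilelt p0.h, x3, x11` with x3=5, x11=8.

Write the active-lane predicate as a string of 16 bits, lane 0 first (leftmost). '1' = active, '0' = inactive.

256-bit reg / 16-bit elem → 16 lanes
p0[j] = (5+j < 8); true for j=0..2 → 3 lanes set
bits (lane 0 leftmost): 1110000000000000

predicate = 1110000000000000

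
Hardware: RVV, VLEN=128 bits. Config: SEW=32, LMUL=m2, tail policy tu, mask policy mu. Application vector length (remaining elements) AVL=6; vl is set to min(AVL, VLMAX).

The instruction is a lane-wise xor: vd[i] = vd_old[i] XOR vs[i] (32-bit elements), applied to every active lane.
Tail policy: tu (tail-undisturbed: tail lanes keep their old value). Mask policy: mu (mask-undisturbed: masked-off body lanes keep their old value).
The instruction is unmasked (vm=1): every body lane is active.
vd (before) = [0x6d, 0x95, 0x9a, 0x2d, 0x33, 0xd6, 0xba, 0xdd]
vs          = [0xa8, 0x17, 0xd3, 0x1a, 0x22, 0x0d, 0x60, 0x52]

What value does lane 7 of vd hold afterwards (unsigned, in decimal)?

vd[7] = 221

VLMAX = VLEN×LMUL/SEW = 128×2/32 = 8
vl ← min(6, 8) = 6
lane  0: xor(0x6d,0xa8) ⇒ 0xc5
lane  1: xor(0x95,0x17) ⇒ 0x82
lane  2: xor(0x9a,0xd3) ⇒ 0x49
lane  3: xor(0x2d,0x1a) ⇒ 0x37
lane  4: xor(0x33,0x22) ⇒ 0x11
lane  5: xor(0xd6,0x0d) ⇒ 0xdb
lane  6: tail/keep ⇒ 0xba
lane  7: tail/keep ⇒ 0xdd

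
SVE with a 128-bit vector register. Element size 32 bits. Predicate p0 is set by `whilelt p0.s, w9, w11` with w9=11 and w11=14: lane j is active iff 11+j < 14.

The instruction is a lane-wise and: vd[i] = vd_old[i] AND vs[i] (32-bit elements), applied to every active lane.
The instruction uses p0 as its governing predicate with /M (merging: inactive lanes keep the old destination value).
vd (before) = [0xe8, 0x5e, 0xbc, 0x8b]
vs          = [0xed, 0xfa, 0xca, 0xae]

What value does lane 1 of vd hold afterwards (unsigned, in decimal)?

register lanes = 128/32 = 4
p0[j] = (11+j < 14); true for j=0..2 → 3 lanes set
vd[0] and(0xe8,0xed) -> 0xe8
vd[1] and(0x5e,0xfa) -> 0x5a
vd[2] and(0xbc,0xca) -> 0x88
vd[3] tail/keep -> 0x8b

vd[1] = 90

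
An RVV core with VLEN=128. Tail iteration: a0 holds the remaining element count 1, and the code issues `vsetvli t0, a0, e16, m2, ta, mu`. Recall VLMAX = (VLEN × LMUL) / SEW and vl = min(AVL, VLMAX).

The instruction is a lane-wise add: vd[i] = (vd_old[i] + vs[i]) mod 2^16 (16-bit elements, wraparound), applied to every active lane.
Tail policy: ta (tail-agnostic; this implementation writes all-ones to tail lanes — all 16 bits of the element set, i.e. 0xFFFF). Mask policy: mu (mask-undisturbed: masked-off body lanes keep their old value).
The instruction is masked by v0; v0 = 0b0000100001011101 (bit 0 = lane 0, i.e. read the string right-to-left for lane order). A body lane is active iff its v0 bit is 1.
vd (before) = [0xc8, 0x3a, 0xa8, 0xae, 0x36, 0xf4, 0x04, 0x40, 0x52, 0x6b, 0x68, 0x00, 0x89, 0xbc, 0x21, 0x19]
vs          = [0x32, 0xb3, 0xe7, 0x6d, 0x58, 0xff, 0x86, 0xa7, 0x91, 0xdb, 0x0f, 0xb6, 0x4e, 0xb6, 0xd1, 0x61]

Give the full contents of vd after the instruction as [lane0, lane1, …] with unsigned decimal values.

vd = [250, 65535, 65535, 65535, 65535, 65535, 65535, 65535, 65535, 65535, 65535, 65535, 65535, 65535, 65535, 65535]

VLMAX = (128 × 2) / 16 = 16 lanes
AVL=1 ≤ VLMAX=16, so vl = 1
[0] add(0xc8,0x32) = 0xfa
[1] tail/ones = 0xffff
[2] tail/ones = 0xffff
[3] tail/ones = 0xffff
[4] tail/ones = 0xffff
[5] tail/ones = 0xffff
[6] tail/ones = 0xffff
[7] tail/ones = 0xffff
[8] tail/ones = 0xffff
[9] tail/ones = 0xffff
[10] tail/ones = 0xffff
[11] tail/ones = 0xffff
[12] tail/ones = 0xffff
[13] tail/ones = 0xffff
[14] tail/ones = 0xffff
[15] tail/ones = 0xffff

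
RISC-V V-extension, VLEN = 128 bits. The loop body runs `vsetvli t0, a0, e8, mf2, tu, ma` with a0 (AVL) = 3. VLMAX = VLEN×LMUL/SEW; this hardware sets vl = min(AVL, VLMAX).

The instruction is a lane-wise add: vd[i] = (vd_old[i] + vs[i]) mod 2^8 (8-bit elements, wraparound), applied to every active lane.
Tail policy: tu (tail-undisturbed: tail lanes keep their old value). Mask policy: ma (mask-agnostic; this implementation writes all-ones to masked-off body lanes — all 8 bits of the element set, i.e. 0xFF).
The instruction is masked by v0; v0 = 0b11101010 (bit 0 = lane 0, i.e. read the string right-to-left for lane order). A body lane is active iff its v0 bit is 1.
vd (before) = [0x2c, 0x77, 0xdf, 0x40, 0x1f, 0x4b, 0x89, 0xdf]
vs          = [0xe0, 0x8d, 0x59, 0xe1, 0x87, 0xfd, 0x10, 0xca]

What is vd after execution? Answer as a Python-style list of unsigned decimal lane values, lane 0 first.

vd = [255, 4, 255, 64, 31, 75, 137, 223]

VLMAX = (128 × 1/2) / 8 = 8 lanes
vl ← min(3, 8) = 3
[0] mask-off/ones = 0xff
[1] add(0x77,0x8d) = 0x04
[2] mask-off/ones = 0xff
[3] tail/keep = 0x40
[4] tail/keep = 0x1f
[5] tail/keep = 0x4b
[6] tail/keep = 0x89
[7] tail/keep = 0xdf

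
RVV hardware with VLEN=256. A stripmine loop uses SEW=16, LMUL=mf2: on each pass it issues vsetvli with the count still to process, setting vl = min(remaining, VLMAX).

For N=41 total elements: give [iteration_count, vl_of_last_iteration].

lanes per group: 256·1/2/16 = 8
N=41: ⌈41/8⌉ = 6 iters; last vl = 41 − 5×8 = 1

[iterations, last_vl] = [6, 1]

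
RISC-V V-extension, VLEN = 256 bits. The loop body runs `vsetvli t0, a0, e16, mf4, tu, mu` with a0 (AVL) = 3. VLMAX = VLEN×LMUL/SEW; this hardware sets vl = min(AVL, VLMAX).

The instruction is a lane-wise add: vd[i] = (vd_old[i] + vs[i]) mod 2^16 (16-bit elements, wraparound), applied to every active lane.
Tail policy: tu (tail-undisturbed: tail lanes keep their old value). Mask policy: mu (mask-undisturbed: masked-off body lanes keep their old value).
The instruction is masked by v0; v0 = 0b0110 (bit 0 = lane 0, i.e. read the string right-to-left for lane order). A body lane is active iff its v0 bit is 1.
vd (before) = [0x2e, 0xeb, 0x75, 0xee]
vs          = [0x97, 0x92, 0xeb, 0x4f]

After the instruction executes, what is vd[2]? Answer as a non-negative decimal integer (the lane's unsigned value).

vd[2] = 352

lanes per group: 256·1/4/16 = 4
vl = min(AVL, VLMAX) = min(3, 4) = 3
[0] mask-off/keep = 0x2e
[1] add(0xeb,0x92) = 0x17d
[2] add(0x75,0xeb) = 0x160
[3] tail/keep = 0xee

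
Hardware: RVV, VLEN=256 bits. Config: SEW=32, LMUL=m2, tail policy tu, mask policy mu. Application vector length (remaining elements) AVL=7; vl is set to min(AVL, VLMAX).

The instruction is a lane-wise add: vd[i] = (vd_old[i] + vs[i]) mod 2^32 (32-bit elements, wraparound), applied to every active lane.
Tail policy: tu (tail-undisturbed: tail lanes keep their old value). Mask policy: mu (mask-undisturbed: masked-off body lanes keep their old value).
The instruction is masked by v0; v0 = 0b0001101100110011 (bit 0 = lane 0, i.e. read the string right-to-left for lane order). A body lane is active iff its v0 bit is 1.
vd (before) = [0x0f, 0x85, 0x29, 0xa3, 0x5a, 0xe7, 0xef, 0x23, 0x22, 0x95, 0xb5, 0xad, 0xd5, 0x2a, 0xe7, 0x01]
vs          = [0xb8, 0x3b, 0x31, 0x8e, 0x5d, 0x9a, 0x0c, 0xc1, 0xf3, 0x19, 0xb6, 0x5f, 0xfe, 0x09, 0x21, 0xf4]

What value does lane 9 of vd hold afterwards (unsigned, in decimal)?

VLMAX = VLEN×LMUL/SEW = 256×2/32 = 16
vl = min(AVL, VLMAX) = min(7, 16) = 7
[0] add(0x0f,0xb8) = 0xc7
[1] add(0x85,0x3b) = 0xc0
[2] mask-off/keep = 0x29
[3] mask-off/keep = 0xa3
[4] add(0x5a,0x5d) = 0xb7
[5] add(0xe7,0x9a) = 0x181
[6] mask-off/keep = 0xef
[7] tail/keep = 0x23
[8] tail/keep = 0x22
[9] tail/keep = 0x95
[10] tail/keep = 0xb5
[11] tail/keep = 0xad
[12] tail/keep = 0xd5
[13] tail/keep = 0x2a
[14] tail/keep = 0xe7
[15] tail/keep = 0x01

vd[9] = 149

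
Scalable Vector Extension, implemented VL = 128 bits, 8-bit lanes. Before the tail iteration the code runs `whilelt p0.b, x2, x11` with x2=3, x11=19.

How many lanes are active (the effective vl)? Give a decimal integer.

lane count: 128 div 8 = 16
whilelt: lane j active iff 3+j < 19 → j < 16 → 16 active

vl = 16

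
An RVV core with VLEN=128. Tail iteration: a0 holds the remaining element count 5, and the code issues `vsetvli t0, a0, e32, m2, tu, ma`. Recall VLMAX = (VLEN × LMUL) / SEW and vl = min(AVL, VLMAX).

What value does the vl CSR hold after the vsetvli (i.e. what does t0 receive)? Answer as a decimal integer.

vl = 5

VLMAX = VLEN×LMUL/SEW = 128×2/32 = 8
AVL=5 ≤ VLMAX=8, so vl = 5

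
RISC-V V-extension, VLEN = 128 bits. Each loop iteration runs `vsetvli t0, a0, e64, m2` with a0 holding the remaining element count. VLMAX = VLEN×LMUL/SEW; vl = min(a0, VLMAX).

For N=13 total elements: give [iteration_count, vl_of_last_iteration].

[iterations, last_vl] = [4, 1]

VLMAX = VLEN×LMUL/SEW = 128×2/64 = 4
iterations = ceil(13/4) = 4; final-pass vl = 1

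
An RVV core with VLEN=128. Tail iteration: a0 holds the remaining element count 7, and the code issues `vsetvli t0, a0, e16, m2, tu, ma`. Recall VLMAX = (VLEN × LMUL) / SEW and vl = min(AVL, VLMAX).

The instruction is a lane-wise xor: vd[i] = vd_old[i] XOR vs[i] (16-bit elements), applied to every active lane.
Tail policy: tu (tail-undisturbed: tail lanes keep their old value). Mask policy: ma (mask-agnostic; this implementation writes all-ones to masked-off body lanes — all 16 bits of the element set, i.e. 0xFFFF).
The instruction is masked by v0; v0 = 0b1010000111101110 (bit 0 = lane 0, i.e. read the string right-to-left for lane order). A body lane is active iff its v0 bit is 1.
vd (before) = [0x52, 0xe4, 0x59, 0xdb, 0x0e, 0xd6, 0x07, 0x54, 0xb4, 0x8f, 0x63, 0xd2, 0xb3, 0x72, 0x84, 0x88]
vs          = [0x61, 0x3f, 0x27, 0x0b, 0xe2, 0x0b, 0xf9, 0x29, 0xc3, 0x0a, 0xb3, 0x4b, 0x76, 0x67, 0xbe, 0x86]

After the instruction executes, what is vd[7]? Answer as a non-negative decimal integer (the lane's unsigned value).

vd[7] = 84

lanes per group: 128·2/16 = 16
AVL=7 ≤ VLMAX=16, so vl = 7
lane  0: mask-off/ones ⇒ 0xffff
lane  1: xor(0xe4,0x3f) ⇒ 0xdb
lane  2: xor(0x59,0x27) ⇒ 0x7e
lane  3: xor(0xdb,0x0b) ⇒ 0xd0
lane  4: mask-off/ones ⇒ 0xffff
lane  5: xor(0xd6,0x0b) ⇒ 0xdd
lane  6: xor(0x07,0xf9) ⇒ 0xfe
lane  7: tail/keep ⇒ 0x54
lane  8: tail/keep ⇒ 0xb4
lane  9: tail/keep ⇒ 0x8f
lane 10: tail/keep ⇒ 0x63
lane 11: tail/keep ⇒ 0xd2
lane 12: tail/keep ⇒ 0xb3
lane 13: tail/keep ⇒ 0x72
lane 14: tail/keep ⇒ 0x84
lane 15: tail/keep ⇒ 0x88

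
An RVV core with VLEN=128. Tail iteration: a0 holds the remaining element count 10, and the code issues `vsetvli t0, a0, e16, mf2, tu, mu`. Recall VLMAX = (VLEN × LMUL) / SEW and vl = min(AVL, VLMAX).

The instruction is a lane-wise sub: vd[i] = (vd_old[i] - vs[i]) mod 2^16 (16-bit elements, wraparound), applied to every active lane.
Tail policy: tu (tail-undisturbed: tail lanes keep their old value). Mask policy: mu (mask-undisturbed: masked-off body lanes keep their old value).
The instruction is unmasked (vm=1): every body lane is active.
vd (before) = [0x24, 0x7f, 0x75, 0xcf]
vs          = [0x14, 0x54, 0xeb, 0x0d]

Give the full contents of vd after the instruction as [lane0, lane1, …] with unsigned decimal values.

vd = [16, 43, 65418, 194]

VLMAX = (128 × 1/2) / 16 = 4 lanes
AVL=10 > VLMAX=4, so vl = 4
[0] sub(0x24,0x14) = 0x10
[1] sub(0x7f,0x54) = 0x2b
[2] sub(0x75,0xeb) = 0xff8a
[3] sub(0xcf,0x0d) = 0xc2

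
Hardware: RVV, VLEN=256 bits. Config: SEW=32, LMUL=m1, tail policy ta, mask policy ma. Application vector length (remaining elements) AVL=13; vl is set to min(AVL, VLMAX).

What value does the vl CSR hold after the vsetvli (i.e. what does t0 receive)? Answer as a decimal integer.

vl = 8

lanes per group: 256·1/32 = 8
vl ← min(13, 8) = 8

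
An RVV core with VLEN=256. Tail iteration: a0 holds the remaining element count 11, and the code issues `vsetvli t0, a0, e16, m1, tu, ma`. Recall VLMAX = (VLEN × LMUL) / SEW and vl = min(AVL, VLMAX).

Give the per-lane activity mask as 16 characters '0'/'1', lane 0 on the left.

predicate = 1111111111100000

lanes per group: 256·1/16 = 16
AVL=11 ≤ VLMAX=16, so vl = 11
bits (lane 0 leftmost): 1111111111100000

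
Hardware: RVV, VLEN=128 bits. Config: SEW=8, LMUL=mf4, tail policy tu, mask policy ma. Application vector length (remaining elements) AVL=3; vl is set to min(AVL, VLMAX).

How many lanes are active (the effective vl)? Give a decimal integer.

VLMAX = VLEN×LMUL/SEW = 128×1/4/8 = 4
vl ← min(3, 4) = 3

vl = 3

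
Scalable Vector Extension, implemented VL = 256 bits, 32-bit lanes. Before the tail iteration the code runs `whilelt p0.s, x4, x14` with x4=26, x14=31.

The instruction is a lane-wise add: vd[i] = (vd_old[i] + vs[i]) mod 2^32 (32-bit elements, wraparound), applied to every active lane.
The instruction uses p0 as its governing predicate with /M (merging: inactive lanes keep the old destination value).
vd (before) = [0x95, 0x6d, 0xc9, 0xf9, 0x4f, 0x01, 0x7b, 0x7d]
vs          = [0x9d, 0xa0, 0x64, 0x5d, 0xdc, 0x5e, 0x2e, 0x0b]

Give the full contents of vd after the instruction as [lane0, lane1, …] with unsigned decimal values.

vd = [306, 269, 301, 342, 299, 1, 123, 125]

lane count: 256 div 32 = 8
whilelt: lane j active iff 26+j < 31 → j < 5 → 5 active
  i=0: add(0x95,0x9d) → 306
  i=1: add(0x6d,0xa0) → 269
  i=2: add(0xc9,0x64) → 301
  i=3: add(0xf9,0x5d) → 342
  i=4: add(0x4f,0xdc) → 299
  i=5: tail/keep → 1
  i=6: tail/keep → 123
  i=7: tail/keep → 125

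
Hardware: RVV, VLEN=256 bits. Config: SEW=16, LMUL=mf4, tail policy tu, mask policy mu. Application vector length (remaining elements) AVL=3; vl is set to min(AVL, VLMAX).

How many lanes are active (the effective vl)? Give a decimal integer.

VLMAX = (256 × 1/4) / 16 = 4 lanes
vl ← min(3, 4) = 3

vl = 3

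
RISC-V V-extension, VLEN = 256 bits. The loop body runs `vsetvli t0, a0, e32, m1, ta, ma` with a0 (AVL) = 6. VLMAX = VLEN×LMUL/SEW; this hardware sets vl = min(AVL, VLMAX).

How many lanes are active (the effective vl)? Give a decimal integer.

vl = 6

VLMAX = (256 × 1) / 32 = 8 lanes
AVL=6 ≤ VLMAX=8, so vl = 6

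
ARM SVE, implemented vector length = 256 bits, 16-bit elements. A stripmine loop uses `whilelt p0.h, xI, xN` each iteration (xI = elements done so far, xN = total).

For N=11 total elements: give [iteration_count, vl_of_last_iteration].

[iterations, last_vl] = [1, 11]

256-bit reg / 16-bit elem → 16 lanes
N=11: ⌈11/16⌉ = 1 iters; last vl = 11 − 0×16 = 11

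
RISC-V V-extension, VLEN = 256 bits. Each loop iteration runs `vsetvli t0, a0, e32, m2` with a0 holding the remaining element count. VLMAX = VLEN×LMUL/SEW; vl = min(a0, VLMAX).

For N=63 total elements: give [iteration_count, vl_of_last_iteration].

lanes per group: 256·2/32 = 16
63 elements at 16/iter → 4 passes, remainder 15 on the last

[iterations, last_vl] = [4, 15]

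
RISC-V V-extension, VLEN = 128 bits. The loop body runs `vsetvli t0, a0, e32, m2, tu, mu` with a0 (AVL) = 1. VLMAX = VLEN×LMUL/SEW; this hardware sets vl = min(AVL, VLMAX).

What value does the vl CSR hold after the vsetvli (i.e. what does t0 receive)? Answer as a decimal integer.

vl = 1

lanes per group: 128·2/32 = 8
vl = min(AVL, VLMAX) = min(1, 8) = 1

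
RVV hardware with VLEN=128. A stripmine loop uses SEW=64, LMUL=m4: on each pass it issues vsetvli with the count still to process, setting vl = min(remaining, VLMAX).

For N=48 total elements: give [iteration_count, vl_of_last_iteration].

lanes per group: 128·4/64 = 8
N=48: ⌈48/8⌉ = 6 iters; last vl = 48 − 5×8 = 8

[iterations, last_vl] = [6, 8]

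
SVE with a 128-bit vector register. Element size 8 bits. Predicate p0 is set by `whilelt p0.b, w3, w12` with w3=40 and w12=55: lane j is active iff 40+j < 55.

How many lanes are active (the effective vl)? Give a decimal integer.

vl = 15

128-bit reg / 8-bit elem → 16 lanes
active while 40+j < 55, i.e. j ∈ [0,15) capped at 16 ⇒ 15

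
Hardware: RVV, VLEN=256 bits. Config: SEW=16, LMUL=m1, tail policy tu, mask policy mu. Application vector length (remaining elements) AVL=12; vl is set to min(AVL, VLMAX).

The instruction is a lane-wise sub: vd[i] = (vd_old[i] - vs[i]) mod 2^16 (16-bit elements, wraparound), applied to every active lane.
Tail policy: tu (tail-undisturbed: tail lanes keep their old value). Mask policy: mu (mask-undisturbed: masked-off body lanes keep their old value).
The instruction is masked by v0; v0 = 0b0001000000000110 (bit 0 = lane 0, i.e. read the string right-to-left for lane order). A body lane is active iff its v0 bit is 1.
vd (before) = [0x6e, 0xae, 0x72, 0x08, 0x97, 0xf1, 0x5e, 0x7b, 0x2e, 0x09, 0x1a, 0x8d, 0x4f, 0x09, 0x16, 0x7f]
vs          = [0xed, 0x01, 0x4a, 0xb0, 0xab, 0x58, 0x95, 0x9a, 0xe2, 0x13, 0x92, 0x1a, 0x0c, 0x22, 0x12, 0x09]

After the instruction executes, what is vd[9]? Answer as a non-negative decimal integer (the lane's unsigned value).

vd[9] = 9

VLMAX = (256 × 1) / 16 = 16 lanes
vl = min(AVL, VLMAX) = min(12, 16) = 12
[0] mask-off/keep = 0x6e
[1] sub(0xae,0x01) = 0xad
[2] sub(0x72,0x4a) = 0x28
[3] mask-off/keep = 0x08
[4] mask-off/keep = 0x97
[5] mask-off/keep = 0xf1
[6] mask-off/keep = 0x5e
[7] mask-off/keep = 0x7b
[8] mask-off/keep = 0x2e
[9] mask-off/keep = 0x09
[10] mask-off/keep = 0x1a
[11] mask-off/keep = 0x8d
[12] tail/keep = 0x4f
[13] tail/keep = 0x09
[14] tail/keep = 0x16
[15] tail/keep = 0x7f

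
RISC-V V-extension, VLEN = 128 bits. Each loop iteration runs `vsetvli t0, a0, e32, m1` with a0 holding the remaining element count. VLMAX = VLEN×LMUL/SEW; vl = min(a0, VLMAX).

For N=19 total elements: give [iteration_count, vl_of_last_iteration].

[iterations, last_vl] = [5, 3]

VLMAX = (128 × 1) / 32 = 4 lanes
N=19: ⌈19/4⌉ = 5 iters; last vl = 19 − 4×4 = 3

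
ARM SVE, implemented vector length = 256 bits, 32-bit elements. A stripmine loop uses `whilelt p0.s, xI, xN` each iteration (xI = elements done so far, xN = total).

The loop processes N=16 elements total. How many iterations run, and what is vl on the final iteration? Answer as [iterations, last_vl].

[iterations, last_vl] = [2, 8]

256-bit reg / 32-bit elem → 8 lanes
16 elements at 8/iter → 2 passes, remainder 8 on the last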